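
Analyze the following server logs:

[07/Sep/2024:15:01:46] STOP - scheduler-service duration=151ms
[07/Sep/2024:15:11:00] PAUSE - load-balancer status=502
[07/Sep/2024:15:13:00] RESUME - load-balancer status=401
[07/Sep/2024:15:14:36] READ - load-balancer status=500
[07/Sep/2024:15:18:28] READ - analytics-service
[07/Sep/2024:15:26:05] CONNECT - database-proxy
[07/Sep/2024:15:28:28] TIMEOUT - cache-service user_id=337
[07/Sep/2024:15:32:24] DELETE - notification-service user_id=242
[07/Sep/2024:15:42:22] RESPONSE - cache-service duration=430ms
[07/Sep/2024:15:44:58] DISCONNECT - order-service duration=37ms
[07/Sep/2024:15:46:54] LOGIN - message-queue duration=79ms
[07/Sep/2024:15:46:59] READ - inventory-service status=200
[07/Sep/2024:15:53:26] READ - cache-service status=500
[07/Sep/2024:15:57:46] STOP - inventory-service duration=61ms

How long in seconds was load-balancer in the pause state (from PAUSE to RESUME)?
120

To calculate state duration:

1. Find PAUSE event for load-balancer: 07/Sep/2024:15:11:00
2. Find RESUME event for load-balancer: 07/Sep/2024:15:13:00
3. Calculate duration: 07/Sep/2024:15:13:00 - 07/Sep/2024:15:11:00 = 120 seconds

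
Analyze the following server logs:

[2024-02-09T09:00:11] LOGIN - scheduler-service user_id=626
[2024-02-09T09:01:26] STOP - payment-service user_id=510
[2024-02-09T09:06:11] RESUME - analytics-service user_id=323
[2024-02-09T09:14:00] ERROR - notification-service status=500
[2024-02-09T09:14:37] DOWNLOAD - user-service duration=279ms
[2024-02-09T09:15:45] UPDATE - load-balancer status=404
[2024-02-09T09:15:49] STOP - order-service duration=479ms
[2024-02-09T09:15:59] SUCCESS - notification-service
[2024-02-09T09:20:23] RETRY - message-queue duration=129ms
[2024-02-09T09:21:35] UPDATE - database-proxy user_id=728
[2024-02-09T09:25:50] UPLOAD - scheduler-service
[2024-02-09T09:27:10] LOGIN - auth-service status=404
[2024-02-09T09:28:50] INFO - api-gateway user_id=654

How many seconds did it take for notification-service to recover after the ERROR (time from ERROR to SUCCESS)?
119

To calculate recovery time:

1. Find ERROR event for notification-service: 2024-02-09T09:14:00
2. Find next SUCCESS event for notification-service: 2024-02-09T09:15:59
3. Recovery time: 2024-02-09T09:15:59 - 2024-02-09T09:14:00 = 119 seconds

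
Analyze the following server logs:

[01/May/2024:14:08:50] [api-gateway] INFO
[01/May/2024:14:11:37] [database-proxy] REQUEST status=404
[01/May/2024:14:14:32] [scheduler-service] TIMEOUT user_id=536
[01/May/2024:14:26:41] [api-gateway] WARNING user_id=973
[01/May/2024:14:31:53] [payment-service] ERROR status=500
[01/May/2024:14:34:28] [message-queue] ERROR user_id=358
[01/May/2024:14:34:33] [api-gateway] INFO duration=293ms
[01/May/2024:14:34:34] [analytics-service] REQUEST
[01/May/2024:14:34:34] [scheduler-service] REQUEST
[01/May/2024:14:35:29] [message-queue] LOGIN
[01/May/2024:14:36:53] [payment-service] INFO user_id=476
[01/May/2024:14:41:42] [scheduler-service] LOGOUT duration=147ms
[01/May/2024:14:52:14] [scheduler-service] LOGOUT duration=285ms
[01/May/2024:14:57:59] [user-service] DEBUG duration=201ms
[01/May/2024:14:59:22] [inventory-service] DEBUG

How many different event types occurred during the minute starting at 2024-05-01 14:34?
3

To count unique event types:

1. Filter events in the minute starting at 2024-05-01 14:34
2. Extract event types from matching entries
3. Count unique types: 3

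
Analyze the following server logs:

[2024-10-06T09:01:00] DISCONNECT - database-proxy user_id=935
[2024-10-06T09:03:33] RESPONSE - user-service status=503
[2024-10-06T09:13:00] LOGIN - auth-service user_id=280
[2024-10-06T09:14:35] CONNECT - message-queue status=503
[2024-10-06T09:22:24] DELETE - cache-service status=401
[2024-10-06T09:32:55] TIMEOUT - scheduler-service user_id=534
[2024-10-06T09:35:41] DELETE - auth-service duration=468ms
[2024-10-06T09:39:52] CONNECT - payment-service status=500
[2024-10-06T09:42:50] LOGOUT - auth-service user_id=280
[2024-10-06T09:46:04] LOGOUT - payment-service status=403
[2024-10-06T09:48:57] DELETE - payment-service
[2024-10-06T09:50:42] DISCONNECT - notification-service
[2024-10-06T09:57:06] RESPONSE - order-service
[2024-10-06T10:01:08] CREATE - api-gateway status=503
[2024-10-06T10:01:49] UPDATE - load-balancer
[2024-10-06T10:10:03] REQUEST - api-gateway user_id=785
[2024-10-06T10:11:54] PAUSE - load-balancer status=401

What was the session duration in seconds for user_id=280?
1790

To calculate session duration:

1. Find LOGIN event for user_id=280: 2024-10-06T09:13:00
2. Find LOGOUT event for user_id=280: 2024-10-06T09:42:50
3. Session duration: 2024-10-06T09:42:50 - 2024-10-06T09:13:00 = 1790 seconds (29 minutes)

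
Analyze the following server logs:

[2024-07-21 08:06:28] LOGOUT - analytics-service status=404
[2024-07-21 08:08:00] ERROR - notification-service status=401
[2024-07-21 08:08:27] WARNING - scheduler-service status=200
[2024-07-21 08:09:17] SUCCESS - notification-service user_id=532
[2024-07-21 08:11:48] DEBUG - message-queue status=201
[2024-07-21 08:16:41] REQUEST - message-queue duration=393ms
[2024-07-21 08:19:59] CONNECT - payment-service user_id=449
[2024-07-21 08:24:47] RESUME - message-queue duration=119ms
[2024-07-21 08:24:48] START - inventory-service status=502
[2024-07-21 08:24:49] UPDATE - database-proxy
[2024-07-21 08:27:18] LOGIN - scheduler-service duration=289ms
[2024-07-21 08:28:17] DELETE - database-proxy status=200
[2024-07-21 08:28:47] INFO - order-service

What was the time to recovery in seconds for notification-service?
77

To calculate recovery time:

1. Find ERROR event for notification-service: 2024-07-21 08:08:00
2. Find next SUCCESS event for notification-service: 2024-07-21 08:09:17
3. Recovery time: 2024-07-21 08:09:17 - 2024-07-21 08:08:00 = 77 seconds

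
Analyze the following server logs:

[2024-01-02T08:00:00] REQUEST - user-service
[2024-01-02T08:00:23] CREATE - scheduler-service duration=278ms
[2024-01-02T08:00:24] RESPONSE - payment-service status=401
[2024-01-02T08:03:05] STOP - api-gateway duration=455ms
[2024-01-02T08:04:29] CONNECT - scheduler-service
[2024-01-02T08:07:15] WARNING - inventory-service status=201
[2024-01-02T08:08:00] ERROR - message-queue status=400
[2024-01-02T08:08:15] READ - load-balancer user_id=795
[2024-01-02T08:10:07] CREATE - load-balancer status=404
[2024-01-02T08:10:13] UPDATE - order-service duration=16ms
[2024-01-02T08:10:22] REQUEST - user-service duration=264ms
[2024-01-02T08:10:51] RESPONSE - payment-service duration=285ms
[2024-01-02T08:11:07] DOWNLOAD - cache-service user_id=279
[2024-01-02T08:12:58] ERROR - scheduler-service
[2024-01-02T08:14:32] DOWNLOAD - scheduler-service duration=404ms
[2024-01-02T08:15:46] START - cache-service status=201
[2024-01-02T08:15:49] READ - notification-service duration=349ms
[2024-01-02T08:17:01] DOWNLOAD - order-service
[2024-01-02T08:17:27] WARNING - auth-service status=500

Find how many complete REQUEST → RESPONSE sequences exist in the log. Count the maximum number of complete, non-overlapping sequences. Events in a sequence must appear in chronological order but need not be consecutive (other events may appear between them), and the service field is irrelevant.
2

To count sequences:

1. Look for pattern: REQUEST → RESPONSE
2. Greedily scan the log in chronological order, matching each sequence element in turn (ignoring service)
3. Each time the full pattern completes, increment the count and restart matching from the next event
4. Complete non-overlapping sequences found: 2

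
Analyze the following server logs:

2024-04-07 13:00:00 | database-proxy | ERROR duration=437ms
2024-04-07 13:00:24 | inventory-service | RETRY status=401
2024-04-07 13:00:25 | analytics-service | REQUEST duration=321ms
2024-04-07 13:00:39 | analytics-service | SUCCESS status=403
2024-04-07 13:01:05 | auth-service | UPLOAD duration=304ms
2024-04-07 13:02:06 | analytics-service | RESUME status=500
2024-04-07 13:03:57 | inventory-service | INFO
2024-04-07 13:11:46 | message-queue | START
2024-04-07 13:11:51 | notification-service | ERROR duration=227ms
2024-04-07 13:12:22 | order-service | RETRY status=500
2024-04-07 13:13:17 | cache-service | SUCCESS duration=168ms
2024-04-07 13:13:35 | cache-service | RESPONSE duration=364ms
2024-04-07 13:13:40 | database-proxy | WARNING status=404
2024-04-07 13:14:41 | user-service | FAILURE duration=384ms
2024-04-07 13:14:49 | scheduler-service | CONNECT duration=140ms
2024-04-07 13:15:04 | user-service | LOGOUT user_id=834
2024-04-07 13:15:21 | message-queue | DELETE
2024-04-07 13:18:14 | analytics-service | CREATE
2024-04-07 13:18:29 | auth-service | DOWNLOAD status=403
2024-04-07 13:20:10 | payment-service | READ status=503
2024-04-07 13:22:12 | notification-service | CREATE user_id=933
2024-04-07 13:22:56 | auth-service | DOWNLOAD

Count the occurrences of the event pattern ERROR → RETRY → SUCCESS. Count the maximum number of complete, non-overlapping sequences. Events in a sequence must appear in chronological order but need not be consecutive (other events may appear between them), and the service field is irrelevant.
2

To count sequences:

1. Look for pattern: ERROR → RETRY → SUCCESS
2. Greedily scan the log in chronological order, matching each sequence element in turn (ignoring service)
3. Each time the full pattern completes, increment the count and restart matching from the next event
4. Complete non-overlapping sequences found: 2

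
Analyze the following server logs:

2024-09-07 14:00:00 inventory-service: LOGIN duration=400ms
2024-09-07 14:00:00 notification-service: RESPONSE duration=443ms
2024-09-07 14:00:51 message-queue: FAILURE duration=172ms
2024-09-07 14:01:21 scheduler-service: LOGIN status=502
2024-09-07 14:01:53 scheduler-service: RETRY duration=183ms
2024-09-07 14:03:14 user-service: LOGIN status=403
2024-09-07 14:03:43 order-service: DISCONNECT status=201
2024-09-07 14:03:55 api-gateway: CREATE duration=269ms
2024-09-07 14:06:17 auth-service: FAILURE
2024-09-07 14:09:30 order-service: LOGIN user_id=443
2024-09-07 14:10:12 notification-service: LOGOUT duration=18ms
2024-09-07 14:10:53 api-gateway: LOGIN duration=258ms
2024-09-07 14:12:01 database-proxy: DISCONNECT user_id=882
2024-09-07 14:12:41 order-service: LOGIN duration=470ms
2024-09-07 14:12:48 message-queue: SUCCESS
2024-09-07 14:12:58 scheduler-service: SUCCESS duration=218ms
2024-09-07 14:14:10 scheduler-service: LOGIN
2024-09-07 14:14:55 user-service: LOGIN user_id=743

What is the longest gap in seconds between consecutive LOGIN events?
376

To find the longest gap:

1. Extract all LOGIN events in chronological order
2. Calculate time differences between consecutive events
3. Find the maximum difference
4. Longest gap: 376 seconds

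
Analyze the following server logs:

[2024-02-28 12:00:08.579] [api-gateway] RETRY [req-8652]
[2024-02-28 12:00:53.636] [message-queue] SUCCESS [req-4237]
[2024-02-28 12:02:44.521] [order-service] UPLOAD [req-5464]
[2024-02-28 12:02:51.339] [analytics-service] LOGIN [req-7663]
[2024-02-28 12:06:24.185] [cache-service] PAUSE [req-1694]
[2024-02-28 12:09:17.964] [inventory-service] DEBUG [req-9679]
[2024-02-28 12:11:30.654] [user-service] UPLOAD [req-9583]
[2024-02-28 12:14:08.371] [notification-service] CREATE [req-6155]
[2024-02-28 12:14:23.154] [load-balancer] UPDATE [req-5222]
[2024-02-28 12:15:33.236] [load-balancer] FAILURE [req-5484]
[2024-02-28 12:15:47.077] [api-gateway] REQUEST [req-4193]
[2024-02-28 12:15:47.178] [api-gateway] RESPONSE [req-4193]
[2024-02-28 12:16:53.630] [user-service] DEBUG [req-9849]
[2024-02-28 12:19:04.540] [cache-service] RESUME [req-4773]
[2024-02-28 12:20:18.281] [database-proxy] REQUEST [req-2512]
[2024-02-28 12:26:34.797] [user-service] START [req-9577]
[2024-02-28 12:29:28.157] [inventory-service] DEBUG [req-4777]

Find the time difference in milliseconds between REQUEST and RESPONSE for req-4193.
101

To calculate latency:

1. Find REQUEST with id req-4193: 2024-02-28 12:15:47.077
2. Find RESPONSE with id req-4193: 2024-02-28 12:15:47.178
3. Latency: 2024-02-28 12:15:47.178 - 2024-02-28 12:15:47.077 = 101ms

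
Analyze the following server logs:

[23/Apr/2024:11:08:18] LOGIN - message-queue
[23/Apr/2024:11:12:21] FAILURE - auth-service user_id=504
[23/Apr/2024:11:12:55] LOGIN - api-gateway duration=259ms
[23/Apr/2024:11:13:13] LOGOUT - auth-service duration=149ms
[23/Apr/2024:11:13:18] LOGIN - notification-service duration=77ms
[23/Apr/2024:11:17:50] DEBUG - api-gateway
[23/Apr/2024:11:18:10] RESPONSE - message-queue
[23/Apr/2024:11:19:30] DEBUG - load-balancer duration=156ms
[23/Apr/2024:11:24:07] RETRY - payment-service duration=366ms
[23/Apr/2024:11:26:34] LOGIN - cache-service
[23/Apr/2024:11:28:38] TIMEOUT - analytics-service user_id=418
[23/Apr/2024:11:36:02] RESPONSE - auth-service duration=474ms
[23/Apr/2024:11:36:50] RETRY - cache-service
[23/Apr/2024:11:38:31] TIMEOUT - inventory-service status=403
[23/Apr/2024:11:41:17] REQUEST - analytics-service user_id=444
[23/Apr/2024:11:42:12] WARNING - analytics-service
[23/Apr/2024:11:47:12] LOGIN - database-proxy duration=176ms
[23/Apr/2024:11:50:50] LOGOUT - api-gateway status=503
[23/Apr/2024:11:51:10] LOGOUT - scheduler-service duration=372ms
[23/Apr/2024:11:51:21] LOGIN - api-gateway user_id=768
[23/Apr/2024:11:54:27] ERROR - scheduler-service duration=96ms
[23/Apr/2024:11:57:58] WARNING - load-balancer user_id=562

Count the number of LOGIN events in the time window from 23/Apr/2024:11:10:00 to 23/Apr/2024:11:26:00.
2

To count events in the time window:

1. Window boundaries: 23/Apr/2024:11:10:00 to 23/Apr/2024:11:26:00
2. Filter for LOGIN events within this window
3. Count matching events: 2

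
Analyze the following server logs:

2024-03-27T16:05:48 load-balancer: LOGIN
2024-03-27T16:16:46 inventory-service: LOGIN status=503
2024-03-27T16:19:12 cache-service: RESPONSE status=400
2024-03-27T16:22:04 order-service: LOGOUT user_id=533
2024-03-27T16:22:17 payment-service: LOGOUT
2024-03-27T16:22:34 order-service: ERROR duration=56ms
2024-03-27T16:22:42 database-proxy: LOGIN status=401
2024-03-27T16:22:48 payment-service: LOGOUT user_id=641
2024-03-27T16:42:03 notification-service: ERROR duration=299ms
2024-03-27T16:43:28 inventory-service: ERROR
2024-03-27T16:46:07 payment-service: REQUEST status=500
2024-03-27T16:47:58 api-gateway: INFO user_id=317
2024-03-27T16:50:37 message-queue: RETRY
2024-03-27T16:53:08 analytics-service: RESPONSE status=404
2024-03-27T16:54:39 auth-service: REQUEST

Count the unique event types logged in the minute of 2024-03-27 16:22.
3

To count unique event types:

1. Filter events in the minute starting at 2024-03-27 16:22
2. Extract event types from matching entries
3. Count unique types: 3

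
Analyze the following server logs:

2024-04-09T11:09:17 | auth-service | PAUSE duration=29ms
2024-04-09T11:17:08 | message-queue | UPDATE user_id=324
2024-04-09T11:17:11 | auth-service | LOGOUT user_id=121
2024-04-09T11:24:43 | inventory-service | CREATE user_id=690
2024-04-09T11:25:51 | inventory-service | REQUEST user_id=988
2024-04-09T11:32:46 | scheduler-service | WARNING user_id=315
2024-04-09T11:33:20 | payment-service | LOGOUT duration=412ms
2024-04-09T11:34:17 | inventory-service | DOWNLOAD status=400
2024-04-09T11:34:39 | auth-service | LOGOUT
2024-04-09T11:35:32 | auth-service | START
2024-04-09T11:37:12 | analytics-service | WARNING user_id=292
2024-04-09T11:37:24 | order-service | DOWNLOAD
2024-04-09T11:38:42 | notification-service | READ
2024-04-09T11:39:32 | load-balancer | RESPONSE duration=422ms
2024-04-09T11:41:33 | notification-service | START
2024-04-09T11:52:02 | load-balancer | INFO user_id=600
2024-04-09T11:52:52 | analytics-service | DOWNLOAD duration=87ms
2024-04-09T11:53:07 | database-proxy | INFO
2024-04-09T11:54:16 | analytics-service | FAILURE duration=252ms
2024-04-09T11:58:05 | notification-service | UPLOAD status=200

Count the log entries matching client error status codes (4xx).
1

To find matching entries:

1. Pattern to match: client error status codes (4xx)
2. Scan each log entry for the pattern
3. Count matches: 1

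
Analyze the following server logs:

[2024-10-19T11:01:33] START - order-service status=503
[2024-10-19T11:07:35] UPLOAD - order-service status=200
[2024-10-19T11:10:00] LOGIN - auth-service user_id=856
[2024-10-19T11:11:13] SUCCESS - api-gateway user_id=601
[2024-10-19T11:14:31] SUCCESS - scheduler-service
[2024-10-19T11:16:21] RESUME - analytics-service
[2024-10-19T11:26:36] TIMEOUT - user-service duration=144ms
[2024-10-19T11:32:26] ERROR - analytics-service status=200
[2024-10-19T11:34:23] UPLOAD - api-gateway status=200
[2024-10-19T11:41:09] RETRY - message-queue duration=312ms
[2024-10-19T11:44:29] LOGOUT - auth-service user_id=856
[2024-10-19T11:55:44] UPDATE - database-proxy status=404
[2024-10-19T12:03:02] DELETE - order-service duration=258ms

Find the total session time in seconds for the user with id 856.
2069

To calculate session duration:

1. Find LOGIN event for user_id=856: 2024-10-19T11:10:00
2. Find LOGOUT event for user_id=856: 2024-10-19T11:44:29
3. Session duration: 2024-10-19T11:44:29 - 2024-10-19T11:10:00 = 2069 seconds (34 minutes)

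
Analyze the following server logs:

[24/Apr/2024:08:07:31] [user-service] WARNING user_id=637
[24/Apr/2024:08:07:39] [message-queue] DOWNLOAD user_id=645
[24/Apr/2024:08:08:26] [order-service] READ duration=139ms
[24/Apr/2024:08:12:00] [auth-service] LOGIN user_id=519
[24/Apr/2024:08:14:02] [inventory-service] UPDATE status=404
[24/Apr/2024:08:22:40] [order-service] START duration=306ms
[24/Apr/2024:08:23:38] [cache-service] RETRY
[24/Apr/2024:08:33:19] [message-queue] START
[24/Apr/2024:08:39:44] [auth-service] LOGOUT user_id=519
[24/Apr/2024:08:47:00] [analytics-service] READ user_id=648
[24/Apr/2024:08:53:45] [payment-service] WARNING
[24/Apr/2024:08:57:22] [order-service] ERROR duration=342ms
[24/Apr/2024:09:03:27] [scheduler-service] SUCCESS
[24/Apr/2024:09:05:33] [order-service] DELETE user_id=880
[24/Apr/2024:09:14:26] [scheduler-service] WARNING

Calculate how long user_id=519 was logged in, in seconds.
1664

To calculate session duration:

1. Find LOGIN event for user_id=519: 24/Apr/2024:08:12:00
2. Find LOGOUT event for user_id=519: 24/Apr/2024:08:39:44
3. Session duration: 24/Apr/2024:08:39:44 - 24/Apr/2024:08:12:00 = 1664 seconds (27 minutes)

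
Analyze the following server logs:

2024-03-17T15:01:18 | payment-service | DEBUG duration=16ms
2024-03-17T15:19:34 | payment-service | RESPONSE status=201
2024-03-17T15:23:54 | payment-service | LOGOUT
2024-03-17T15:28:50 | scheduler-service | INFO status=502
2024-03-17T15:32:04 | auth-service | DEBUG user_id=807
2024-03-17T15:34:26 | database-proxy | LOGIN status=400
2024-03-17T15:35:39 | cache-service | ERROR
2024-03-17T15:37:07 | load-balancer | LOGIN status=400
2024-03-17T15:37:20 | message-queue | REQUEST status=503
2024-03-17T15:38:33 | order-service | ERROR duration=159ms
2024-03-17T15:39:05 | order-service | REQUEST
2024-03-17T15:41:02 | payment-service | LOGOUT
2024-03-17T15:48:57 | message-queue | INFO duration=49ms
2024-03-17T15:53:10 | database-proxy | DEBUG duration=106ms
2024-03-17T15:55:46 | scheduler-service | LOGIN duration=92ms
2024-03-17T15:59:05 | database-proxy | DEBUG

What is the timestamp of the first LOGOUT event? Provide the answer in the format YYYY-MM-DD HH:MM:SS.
2024-03-17 15:23:54

To find the first event:

1. Filter for all LOGOUT events
2. Sort by timestamp
3. Select the first one
4. Timestamp: 2024-03-17 15:23:54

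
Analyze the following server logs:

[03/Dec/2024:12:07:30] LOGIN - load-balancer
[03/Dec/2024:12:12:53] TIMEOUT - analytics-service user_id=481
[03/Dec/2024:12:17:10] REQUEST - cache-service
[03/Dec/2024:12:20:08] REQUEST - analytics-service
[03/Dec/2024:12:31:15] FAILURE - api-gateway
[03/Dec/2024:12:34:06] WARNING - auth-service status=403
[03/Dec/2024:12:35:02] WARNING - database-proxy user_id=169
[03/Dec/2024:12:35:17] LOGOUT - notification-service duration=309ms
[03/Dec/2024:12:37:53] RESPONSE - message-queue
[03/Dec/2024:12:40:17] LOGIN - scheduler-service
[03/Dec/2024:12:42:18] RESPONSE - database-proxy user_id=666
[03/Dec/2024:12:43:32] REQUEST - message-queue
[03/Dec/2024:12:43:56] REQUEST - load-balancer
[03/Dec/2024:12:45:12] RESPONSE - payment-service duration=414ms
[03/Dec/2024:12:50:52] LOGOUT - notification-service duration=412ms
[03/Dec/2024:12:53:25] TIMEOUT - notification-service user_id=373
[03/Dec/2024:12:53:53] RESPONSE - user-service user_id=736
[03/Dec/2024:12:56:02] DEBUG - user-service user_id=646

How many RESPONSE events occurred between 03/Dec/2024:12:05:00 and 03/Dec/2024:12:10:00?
0

To count events in the time window:

1. Window boundaries: 03/Dec/2024:12:05:00 to 03/Dec/2024:12:10:00
2. Filter for RESPONSE events within this window
3. Count matching events: 0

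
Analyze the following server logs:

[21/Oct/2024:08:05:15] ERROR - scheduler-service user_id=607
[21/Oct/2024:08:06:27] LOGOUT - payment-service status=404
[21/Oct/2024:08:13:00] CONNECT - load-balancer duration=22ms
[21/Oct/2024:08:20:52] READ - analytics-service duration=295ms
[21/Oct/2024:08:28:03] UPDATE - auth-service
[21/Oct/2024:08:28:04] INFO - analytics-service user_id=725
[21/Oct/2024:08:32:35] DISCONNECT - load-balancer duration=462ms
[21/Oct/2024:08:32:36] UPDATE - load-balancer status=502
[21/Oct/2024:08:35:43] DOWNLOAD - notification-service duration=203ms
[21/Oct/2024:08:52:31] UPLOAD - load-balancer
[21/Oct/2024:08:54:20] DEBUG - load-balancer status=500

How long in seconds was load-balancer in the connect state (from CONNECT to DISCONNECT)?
1175

To calculate state duration:

1. Find CONNECT event for load-balancer: 21/Oct/2024:08:13:00
2. Find DISCONNECT event for load-balancer: 21/Oct/2024:08:32:35
3. Calculate duration: 21/Oct/2024:08:32:35 - 21/Oct/2024:08:13:00 = 1175 seconds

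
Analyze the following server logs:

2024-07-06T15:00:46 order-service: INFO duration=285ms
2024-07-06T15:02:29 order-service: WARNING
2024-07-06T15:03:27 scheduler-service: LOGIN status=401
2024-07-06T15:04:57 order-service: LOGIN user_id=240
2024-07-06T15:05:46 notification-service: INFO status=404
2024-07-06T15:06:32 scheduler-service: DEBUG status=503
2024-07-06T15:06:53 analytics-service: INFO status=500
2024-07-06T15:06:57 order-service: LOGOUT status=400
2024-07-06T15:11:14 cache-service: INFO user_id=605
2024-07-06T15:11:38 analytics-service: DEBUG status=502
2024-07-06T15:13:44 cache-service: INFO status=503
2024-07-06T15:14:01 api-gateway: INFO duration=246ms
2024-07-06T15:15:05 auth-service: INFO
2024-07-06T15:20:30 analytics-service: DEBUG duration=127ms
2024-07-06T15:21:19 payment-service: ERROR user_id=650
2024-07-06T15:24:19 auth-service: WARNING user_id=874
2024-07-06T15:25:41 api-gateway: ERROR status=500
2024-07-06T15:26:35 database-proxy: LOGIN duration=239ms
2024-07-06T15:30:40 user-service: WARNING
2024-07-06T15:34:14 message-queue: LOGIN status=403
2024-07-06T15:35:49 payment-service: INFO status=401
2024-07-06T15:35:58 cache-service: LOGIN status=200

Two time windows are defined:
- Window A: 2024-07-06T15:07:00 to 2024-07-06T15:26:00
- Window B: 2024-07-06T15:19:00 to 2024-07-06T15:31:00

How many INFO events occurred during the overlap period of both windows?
0

To find overlap events:

1. Window A: 2024-07-06T15:07:00 to 2024-07-06T15:26:00
2. Window B: 2024-07-06T15:19:00 to 2024-07-06T15:31:00
3. Overlap period: 2024-07-06T15:19:00 to 2024-07-06T15:26:00
4. Count INFO events in overlap: 0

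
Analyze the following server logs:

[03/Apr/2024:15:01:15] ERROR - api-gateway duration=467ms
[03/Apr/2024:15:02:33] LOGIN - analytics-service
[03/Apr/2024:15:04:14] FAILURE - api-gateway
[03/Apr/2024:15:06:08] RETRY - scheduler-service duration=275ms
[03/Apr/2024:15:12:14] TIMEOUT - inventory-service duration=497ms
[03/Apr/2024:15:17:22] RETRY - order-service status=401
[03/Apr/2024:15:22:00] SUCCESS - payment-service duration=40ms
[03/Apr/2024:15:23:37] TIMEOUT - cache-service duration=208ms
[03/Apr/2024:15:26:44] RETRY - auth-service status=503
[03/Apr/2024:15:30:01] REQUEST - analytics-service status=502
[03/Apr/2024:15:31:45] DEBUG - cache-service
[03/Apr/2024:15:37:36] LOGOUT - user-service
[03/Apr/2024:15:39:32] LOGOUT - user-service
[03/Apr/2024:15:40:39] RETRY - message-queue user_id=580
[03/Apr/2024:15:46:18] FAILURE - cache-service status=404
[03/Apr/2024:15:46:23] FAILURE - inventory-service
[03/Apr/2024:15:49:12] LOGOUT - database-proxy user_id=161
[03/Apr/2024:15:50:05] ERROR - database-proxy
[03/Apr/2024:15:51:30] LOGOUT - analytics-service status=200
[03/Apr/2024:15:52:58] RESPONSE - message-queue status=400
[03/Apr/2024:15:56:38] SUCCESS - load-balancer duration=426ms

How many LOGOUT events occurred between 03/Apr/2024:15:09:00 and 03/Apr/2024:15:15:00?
0

To count events in the time window:

1. Window boundaries: 03/Apr/2024:15:09:00 to 03/Apr/2024:15:15:00
2. Filter for LOGOUT events within this window
3. Count matching events: 0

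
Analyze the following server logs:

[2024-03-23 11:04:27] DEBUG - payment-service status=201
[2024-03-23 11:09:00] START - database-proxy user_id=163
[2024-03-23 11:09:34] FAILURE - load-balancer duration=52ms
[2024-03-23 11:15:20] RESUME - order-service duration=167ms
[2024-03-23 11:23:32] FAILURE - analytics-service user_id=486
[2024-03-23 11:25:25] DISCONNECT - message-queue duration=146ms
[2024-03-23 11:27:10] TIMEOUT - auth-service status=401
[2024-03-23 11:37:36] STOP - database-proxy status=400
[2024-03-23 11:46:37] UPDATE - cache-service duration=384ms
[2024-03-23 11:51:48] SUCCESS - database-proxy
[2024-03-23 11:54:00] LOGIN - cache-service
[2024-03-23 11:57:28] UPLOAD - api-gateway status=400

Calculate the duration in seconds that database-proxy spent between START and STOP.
1716

To calculate state duration:

1. Find START event for database-proxy: 2024-03-23 11:09:00
2. Find STOP event for database-proxy: 2024-03-23 11:37:36
3. Calculate duration: 2024-03-23 11:37:36 - 2024-03-23 11:09:00 = 1716 seconds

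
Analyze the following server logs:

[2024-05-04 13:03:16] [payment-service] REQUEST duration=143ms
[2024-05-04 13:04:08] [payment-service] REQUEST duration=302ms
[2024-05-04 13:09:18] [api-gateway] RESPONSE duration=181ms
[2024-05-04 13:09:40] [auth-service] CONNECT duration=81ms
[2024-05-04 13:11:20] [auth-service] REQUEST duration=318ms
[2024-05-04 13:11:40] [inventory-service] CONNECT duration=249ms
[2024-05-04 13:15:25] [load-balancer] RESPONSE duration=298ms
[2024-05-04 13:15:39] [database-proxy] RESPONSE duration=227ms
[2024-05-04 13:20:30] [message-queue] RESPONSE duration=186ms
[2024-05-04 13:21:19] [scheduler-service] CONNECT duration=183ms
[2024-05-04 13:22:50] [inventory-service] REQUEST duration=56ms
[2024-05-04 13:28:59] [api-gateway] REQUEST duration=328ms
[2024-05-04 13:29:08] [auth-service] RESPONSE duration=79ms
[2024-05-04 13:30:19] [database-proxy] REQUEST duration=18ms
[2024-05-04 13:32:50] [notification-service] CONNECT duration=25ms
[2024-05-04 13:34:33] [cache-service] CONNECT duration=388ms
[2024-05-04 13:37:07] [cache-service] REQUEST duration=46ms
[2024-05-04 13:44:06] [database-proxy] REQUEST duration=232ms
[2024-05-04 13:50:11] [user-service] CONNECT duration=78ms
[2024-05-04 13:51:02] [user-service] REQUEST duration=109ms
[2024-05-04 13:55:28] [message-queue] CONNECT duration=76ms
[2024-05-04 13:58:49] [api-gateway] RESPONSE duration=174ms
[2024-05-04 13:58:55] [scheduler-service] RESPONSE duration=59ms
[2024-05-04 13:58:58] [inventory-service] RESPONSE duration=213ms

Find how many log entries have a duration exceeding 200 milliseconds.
9

To count timeouts:

1. Threshold: 200ms
2. Extract duration from each log entry
3. Count entries where duration > 200
4. Timeout count: 9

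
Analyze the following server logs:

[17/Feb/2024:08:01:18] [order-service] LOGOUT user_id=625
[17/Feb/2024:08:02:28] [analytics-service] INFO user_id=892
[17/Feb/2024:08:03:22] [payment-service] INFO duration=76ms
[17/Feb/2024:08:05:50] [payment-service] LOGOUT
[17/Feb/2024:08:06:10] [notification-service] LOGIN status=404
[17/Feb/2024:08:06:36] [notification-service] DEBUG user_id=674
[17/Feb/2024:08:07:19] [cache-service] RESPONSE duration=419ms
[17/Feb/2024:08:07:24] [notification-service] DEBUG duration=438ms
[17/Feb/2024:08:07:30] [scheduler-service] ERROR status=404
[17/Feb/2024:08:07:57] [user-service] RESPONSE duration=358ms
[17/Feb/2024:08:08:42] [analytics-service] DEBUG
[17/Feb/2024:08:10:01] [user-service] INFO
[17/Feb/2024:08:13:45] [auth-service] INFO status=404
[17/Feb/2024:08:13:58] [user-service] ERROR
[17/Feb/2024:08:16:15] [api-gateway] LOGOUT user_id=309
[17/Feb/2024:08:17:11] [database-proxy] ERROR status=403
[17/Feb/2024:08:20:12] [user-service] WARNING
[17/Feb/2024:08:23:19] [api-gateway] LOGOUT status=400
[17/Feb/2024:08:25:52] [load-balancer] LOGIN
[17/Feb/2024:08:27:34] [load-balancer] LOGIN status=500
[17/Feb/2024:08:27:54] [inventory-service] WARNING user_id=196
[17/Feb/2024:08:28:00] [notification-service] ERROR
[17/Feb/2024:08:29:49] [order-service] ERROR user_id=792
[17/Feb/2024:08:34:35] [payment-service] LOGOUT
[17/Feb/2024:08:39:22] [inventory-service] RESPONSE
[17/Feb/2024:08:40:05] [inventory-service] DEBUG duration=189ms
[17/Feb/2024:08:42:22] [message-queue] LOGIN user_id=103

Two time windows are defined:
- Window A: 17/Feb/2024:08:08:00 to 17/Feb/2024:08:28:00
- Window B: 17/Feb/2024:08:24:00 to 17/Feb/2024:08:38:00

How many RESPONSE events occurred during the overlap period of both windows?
0

To find overlap events:

1. Window A: 17/Feb/2024:08:08:00 to 17/Feb/2024:08:28:00
2. Window B: 17/Feb/2024:08:24:00 to 17/Feb/2024:08:38:00
3. Overlap period: 17/Feb/2024:08:24:00 to 17/Feb/2024:08:28:00
4. Count RESPONSE events in overlap: 0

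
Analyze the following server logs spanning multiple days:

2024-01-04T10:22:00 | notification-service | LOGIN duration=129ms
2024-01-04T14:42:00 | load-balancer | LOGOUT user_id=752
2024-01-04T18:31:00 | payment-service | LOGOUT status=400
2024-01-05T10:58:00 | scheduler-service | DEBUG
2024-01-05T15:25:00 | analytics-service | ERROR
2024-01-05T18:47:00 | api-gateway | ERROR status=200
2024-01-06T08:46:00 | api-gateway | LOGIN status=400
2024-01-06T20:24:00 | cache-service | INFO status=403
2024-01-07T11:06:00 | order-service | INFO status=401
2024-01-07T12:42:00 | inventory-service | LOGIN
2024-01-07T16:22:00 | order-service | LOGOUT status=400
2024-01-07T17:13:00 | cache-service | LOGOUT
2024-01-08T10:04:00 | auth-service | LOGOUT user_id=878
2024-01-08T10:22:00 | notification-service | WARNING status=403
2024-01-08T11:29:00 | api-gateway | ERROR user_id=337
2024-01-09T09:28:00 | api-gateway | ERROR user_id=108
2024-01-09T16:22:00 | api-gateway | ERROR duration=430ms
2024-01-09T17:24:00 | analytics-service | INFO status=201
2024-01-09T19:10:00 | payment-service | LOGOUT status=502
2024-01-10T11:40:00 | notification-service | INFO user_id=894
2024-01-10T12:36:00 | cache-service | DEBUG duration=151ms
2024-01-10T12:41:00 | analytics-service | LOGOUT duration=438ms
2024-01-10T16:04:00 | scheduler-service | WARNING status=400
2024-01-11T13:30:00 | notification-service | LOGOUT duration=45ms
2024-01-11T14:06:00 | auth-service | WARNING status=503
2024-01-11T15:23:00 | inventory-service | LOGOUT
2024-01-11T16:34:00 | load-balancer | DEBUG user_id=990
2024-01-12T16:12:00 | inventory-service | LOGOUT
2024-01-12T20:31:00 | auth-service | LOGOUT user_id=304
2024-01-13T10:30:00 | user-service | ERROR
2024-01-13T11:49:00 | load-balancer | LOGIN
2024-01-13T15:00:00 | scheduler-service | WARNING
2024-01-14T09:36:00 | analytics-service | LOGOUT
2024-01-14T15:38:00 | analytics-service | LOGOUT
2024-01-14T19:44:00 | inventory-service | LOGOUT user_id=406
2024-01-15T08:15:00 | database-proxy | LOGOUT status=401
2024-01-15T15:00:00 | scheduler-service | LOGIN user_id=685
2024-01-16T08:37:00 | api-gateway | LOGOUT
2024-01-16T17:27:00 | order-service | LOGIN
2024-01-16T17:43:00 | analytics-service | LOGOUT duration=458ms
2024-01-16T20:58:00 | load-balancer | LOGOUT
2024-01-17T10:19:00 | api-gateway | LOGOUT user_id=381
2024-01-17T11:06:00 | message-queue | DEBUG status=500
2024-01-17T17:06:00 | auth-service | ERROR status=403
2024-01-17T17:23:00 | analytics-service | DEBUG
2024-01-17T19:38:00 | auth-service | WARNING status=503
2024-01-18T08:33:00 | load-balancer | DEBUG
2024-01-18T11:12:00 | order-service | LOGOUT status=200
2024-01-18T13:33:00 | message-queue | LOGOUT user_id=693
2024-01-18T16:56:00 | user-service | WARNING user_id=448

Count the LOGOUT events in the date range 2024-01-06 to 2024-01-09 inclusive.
4

To filter by date range:

1. Date range: 2024-01-06 through 2024-01-09, both dates inclusive
2. Filter for LOGOUT events whose date falls in this range
3. Count matching events: 4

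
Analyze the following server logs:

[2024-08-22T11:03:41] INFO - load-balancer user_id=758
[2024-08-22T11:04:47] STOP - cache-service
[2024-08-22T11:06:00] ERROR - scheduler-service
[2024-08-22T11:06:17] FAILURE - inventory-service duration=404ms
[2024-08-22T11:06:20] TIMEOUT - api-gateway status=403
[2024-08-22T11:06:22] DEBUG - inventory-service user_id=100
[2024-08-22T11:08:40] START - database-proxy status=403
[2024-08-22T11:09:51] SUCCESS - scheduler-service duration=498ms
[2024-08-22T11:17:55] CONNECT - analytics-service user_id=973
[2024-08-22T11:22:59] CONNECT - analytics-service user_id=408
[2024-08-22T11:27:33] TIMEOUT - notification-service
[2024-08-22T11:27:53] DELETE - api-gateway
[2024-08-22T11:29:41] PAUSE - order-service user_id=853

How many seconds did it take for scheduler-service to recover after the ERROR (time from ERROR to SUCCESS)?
231

To calculate recovery time:

1. Find ERROR event for scheduler-service: 2024-08-22T11:06:00
2. Find next SUCCESS event for scheduler-service: 2024-08-22T11:09:51
3. Recovery time: 2024-08-22T11:09:51 - 2024-08-22T11:06:00 = 231 seconds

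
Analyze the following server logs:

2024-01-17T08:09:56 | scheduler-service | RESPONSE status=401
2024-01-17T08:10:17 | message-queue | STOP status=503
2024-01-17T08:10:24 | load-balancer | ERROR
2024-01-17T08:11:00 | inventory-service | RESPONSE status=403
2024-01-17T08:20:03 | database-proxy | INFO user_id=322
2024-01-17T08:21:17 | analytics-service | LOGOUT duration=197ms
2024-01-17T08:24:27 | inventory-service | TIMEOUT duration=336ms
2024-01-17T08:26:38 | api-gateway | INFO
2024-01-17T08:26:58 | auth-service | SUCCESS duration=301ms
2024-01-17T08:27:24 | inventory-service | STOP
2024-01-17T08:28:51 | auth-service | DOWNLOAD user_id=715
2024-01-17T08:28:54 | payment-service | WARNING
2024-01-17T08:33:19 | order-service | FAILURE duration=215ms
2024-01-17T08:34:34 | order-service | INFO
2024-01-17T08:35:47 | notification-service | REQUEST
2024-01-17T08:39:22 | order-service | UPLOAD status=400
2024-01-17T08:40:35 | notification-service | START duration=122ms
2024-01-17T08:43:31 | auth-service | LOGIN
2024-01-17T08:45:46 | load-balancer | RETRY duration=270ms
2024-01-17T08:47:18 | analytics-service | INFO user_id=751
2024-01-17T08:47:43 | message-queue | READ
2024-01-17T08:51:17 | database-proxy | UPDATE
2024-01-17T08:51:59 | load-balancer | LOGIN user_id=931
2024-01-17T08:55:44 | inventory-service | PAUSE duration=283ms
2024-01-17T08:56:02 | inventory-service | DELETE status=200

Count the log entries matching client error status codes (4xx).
3

To find matching entries:

1. Pattern to match: client error status codes (4xx)
2. Scan each log entry for the pattern
3. Count matches: 3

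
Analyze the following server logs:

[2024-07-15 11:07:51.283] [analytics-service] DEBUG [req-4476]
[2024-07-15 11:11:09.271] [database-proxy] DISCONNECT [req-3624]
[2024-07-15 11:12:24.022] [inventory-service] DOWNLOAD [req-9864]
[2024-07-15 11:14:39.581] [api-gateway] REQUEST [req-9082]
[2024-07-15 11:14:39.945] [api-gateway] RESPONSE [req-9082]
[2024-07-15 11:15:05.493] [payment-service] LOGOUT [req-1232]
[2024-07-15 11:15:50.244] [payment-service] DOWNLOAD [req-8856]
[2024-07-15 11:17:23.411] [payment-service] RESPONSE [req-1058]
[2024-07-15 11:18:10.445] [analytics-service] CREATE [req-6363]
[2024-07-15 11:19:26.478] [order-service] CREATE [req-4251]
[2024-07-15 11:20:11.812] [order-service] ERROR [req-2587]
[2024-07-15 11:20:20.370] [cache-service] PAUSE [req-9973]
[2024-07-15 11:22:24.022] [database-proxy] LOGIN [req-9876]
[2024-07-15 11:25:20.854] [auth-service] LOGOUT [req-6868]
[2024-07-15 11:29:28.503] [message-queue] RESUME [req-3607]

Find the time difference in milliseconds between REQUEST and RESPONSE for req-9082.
364

To calculate latency:

1. Find REQUEST with id req-9082: 2024-07-15 11:14:39.581
2. Find RESPONSE with id req-9082: 2024-07-15 11:14:39.945
3. Latency: 2024-07-15 11:14:39.945 - 2024-07-15 11:14:39.581 = 364ms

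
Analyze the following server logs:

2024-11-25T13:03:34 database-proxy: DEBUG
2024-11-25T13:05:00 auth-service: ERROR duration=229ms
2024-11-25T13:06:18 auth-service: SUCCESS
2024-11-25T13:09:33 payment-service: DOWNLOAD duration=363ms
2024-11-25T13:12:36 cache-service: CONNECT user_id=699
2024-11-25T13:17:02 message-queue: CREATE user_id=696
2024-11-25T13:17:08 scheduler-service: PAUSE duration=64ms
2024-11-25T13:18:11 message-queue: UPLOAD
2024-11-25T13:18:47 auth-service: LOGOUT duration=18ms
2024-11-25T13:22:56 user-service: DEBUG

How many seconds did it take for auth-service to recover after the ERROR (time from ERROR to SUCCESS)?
78

To calculate recovery time:

1. Find ERROR event for auth-service: 2024-11-25T13:05:00
2. Find next SUCCESS event for auth-service: 2024-11-25T13:06:18
3. Recovery time: 2024-11-25T13:06:18 - 2024-11-25T13:05:00 = 78 seconds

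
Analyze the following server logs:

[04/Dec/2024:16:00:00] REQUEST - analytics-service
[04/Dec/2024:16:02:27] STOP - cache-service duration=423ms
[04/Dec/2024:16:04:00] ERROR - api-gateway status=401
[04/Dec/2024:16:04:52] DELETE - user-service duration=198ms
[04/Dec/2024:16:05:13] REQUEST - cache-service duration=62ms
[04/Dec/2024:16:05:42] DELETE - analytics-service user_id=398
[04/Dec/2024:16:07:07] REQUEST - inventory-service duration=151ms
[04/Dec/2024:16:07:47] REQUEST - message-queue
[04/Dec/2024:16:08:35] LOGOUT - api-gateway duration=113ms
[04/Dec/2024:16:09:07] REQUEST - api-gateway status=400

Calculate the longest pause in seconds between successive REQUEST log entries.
313

To find the longest gap:

1. Extract all REQUEST events in chronological order
2. Calculate time differences between consecutive events
3. Find the maximum difference
4. Longest gap: 313 seconds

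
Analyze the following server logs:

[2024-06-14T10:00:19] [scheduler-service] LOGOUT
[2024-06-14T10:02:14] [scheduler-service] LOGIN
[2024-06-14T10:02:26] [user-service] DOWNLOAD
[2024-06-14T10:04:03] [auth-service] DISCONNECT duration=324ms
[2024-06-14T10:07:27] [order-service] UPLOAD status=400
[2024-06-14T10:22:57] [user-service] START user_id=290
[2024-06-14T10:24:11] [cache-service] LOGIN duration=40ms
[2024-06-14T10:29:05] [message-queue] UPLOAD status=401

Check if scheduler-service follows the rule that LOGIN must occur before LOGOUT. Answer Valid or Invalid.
Invalid

To validate ordering:

1. Required order: LOGIN → LOGOUT
2. Rule: LOGIN must occur before LOGOUT
3. Check actual order of events for scheduler-service
4. Result: Invalid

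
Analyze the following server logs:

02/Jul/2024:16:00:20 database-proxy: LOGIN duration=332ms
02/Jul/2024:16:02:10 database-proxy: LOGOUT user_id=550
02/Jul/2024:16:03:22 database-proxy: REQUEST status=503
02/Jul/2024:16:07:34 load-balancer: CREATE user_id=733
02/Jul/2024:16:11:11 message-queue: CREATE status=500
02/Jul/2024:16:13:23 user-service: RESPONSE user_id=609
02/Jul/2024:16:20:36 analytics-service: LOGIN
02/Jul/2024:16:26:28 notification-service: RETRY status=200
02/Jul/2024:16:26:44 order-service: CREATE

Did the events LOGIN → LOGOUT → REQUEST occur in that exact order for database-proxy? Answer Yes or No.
Yes

To verify sequence order:

1. Find all events in sequence LOGIN → LOGOUT → REQUEST for database-proxy
2. Extract their timestamps
3. Check if timestamps are in ascending order
4. Result: Yes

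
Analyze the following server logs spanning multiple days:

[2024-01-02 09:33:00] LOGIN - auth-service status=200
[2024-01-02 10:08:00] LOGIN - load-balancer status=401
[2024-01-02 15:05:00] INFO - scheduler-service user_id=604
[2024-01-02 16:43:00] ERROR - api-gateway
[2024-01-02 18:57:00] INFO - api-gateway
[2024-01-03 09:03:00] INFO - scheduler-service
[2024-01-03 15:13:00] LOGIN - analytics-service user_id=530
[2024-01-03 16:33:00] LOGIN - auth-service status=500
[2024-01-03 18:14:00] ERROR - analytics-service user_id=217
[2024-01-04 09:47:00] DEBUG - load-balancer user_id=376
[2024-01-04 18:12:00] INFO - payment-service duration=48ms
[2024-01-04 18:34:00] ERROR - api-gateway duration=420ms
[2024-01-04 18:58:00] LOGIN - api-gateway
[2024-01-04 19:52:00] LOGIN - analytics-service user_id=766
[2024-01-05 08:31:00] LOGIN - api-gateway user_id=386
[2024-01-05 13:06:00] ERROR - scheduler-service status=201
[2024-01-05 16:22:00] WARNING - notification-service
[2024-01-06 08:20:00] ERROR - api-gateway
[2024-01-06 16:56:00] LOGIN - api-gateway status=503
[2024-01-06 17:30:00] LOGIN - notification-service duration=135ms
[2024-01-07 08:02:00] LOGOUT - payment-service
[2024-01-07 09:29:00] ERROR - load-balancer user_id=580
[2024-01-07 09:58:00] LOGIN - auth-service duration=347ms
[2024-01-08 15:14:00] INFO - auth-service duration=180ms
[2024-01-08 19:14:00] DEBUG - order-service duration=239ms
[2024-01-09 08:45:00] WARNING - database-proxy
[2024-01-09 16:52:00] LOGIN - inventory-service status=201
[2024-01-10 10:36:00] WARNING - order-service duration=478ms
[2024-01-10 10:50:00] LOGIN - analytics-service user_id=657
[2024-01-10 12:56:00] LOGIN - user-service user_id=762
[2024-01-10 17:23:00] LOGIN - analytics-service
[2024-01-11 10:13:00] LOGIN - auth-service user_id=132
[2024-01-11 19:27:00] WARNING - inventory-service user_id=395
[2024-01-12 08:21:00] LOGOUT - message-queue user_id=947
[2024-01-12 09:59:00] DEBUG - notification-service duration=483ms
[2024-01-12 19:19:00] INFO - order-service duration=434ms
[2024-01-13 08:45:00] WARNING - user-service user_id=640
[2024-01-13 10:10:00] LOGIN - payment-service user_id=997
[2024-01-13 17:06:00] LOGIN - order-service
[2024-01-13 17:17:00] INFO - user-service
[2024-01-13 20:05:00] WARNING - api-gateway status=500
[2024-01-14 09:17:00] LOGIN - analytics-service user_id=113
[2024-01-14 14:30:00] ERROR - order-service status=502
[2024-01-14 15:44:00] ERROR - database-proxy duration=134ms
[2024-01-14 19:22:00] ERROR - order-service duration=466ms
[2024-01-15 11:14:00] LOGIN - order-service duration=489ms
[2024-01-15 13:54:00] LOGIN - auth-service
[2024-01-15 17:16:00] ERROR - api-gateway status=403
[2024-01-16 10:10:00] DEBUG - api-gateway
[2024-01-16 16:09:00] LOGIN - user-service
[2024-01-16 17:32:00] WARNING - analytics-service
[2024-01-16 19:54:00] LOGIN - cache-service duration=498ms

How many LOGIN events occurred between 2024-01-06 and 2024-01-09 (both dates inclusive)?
4

To filter by date range:

1. Date range: 2024-01-06 through 2024-01-09, both dates inclusive
2. Filter for LOGIN events whose date falls in this range
3. Count matching events: 4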